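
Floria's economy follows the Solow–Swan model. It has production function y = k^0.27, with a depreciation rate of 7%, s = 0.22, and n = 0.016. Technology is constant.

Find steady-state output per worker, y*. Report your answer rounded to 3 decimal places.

At the steady state, Δk = 0, so s·k^α = (n + δ)·k.
Dividing both sides by k: k^(1−α) = s / (n + δ).
k^0.73 = 0.22 / (0.016 + 0.070) = 0.22 / 0.086 = 2.5581
k* = 2.5581^(1/0.73) ≈ 3.6207
y* = (k*)^α = 3.6207^0.27 ≈ 1.4154

y* ≈ 1.415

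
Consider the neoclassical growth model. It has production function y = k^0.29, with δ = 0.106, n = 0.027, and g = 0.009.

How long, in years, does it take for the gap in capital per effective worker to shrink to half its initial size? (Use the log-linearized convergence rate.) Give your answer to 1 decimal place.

about 6.9 years

Near the steady state the convergence rate is λ = (1 − α)(n + g + δ).
λ = (1 − 0.29) × 0.142 = 0.71 × 0.142 = 0.10082
Half-life = ln 2 / λ = 0.6931 / 0.10082 ≈ 6.87 years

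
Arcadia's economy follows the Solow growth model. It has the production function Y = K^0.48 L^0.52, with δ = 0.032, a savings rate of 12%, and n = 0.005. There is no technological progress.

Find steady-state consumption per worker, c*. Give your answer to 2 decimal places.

c* ≈ 2.61

At the steady state, Δk = 0, so s·k^α = (n + δ)·k.
Dividing both sides by k: k^(1−α) = s / (n + δ).
k^0.52 = 0.12 / (0.005 + 0.032) = 0.12 / 0.037 = 3.2432
k* = 3.2432^(1/0.52) ≈ 9.6082
y* = (k*)^α = 9.6082^0.48 ≈ 2.9626
c* = (1 − s)·y* = (1 − 0.12) × 2.9626 ≈ 2.6071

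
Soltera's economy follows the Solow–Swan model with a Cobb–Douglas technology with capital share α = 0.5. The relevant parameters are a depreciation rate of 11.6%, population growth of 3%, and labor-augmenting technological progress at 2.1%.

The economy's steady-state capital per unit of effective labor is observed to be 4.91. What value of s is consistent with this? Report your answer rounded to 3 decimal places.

s ≈ 0.370

At the steady state, Δk = 0, so s·k^α = (n + g + δ)·k.
So s / (n + g + δ) = (k*)^(1−α) = 4.91^0.5 = 2.2159.
Therefore s = 2.2159 × (n + g + δ) = 2.2159 × 0.167 = 0.3701.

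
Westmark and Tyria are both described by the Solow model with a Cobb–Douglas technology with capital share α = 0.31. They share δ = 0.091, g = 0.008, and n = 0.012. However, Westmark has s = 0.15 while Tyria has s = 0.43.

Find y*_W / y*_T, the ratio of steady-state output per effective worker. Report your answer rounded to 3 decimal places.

Steady-state y* = [s/(n + g + δ)]^(α/(1−α)), so the ratio is [ (s_W/(n + g + δ)_W) / (s_T/(n + g + δ)_T) ]^0.4493.
s_W/(n + g + δ)_W = 0.15/0.111 = 1.3514; s_T/(n + g + δ)_T = 0.43/0.111 = 3.8739.
Ratio = (1.3514/3.8739)^0.4493 = 0.3488^0.4493 ≈ 0.6230

y*_W / y*_T ≈ 0.623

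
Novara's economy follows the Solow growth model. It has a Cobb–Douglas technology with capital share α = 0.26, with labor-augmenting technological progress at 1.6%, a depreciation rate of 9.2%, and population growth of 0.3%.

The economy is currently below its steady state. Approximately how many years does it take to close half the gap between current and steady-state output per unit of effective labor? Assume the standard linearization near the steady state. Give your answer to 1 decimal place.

Near the steady state the convergence rate is λ = (1 − α)(n + g + δ).
λ = (1 − 0.26) × 0.111 = 0.74 × 0.111 = 0.08214
Half-life = ln 2 / λ = 0.6931 / 0.08214 ≈ 8.44 years

half-life ≈ 8.4 years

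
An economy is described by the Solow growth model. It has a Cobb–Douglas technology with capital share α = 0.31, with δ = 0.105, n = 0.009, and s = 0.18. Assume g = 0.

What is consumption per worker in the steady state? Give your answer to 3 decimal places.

Steady state requires s·f(k) = (n + δ)·k, i.e. s·k^α = (n + δ)·k.
Rearranging, k^(1−α) = s / (n + δ).
k^0.69 = 0.18 / (0.009 + 0.105) = 0.18 / 0.114 = 1.5789
k* = 1.5789^(1/0.69) ≈ 1.9385
y* = (k*)^α = 1.9385^0.31 ≈ 1.2278
c* = (1 − s)·y* = (1 − 0.18) × 1.2278 ≈ 1.0068

c* = 1.007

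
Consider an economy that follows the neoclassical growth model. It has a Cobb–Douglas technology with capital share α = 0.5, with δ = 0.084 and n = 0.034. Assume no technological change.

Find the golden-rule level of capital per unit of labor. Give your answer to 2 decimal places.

k_gold ≈ 17.95

The golden rule sets f'(k) = n + δ, i.e. α·k^(α−1) = n + δ.
So k^(1−α) = α / (n + δ) = 0.5 / 0.118 = 4.2373.
k_gold = 4.2373^(1/0.5) ≈ 17.9547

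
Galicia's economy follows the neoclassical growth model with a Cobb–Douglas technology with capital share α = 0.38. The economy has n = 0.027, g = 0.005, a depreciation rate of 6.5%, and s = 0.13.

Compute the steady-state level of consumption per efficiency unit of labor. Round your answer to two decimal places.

c* ≈ 1.04

At the steady state, Δk = 0, so s·k^α = (n + g + δ)·k.
Rearranging, k^(1−α) = s / (n + g + δ).
k^0.62 = 0.13 / (0.027 + 0.005 + 0.065) = 0.13 / 0.097 = 1.3402
k* = 1.3402^(1/0.62) ≈ 1.6037
y* = (k*)^α = 1.6037^0.38 ≈ 1.1966
c* = (1 − s)·y* = (1 − 0.13) × 1.1966 ≈ 1.0410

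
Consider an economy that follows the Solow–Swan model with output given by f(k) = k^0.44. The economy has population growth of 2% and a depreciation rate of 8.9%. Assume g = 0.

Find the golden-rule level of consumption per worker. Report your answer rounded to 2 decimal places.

c_gold ≈ 1.68

At the golden rule, f'(k) = n + δ, so α·k^(α−1) = n + δ and k_gold = (α/(n + δ))^(1/(1−α)).
k_gold = (0.44/0.109)^(1/0.56) = 4.0367^1.7857 ≈ 12.0832
c_gold = f(k_gold) − (n + δ)·k_gold = 2.9934 − 0.109×12.0832 ≈ 1.6763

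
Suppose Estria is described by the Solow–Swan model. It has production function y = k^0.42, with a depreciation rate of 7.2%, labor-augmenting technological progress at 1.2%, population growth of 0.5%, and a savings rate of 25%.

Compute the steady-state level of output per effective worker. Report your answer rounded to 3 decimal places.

Steady state requires s·f(k) = (n + g + δ)·k, i.e. s·k^α = (n + g + δ)·k.
Rearranging, k^(1−α) = s / (n + g + δ).
k^0.58 = 0.25 / (0.005 + 0.012 + 0.072) = 0.25 / 0.089 = 2.8090
k* = 2.8090^(1/0.58) ≈ 5.9342
y* = (k*)^α = 5.9342^0.42 ≈ 2.1126

y* ≈ 2.113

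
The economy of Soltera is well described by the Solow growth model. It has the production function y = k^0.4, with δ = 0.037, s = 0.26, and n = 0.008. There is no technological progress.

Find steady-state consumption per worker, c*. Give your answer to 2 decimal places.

At the steady state, Δk = 0, so s·k^α = (n + δ)·k.
Dividing both sides by k: k^(1−α) = s / (n + δ).
k^0.6 = 0.26 / (0.008 + 0.037) = 0.26 / 0.045 = 5.7778
k* = 5.7778^(1/0.6) ≈ 18.6039
y* = (k*)^α = 18.6039^0.4 ≈ 3.2199
c* = (1 − s)·y* = (1 − 0.26) × 3.2199 ≈ 2.3827

c* = 2.38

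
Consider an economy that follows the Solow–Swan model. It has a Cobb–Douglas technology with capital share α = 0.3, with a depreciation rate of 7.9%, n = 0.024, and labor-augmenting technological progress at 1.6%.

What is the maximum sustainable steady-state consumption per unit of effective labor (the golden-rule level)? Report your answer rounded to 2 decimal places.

At the golden rule, f'(k) = n + g + δ, so α·k^(α−1) = n + g + δ and k_gold = (α/(n + g + δ))^(1/(1−α)).
k_gold = (0.3/0.119)^(1/0.7) = 2.5210^1.4286 ≈ 3.7470
c_gold = f(k_gold) − (n + g + δ)·k_gold = 1.4863 − 0.119×3.7470 ≈ 1.0404

c_gold ≈ 1.04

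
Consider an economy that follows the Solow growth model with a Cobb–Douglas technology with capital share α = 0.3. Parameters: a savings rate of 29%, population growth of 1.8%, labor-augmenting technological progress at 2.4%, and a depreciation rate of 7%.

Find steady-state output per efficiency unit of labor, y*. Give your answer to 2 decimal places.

At the steady state, Δk = 0, so s·k^α = (n + g + δ)·k.
Dividing both sides by k: k^(1−α) = s / (n + g + δ).
k^0.7 = 0.29 / (0.018 + 0.024 + 0.070) = 0.29 / 0.112 = 2.5893
k* = 2.5893^(1/0.7) ≈ 3.8928
y* = (k*)^α = 3.8928^0.3 ≈ 1.5034

y* = 1.50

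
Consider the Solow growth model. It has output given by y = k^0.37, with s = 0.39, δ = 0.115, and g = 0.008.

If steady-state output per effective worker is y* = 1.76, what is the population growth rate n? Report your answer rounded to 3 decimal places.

n ≈ 0.026

Steady state requires s·f(k) = (n + g + δ)·k, i.e. s·k^α = (n + g + δ)·k.
Since y* = [s/(n + g + δ)]^(α/(1−α)), we have s/(n + g + δ) = (y*)^((1−α)/α) = 1.76^1.7027 = 2.6184.
Therefore n + g + δ = s / 2.6184 = 0.39 / 2.6184 = 0.1489, so n = 0.1489 − 0.123 = 0.0259.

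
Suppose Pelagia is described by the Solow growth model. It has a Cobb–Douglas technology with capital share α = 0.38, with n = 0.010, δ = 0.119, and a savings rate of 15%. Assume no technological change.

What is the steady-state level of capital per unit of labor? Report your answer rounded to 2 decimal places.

At the steady state, Δk = 0, so s·k^α = (n + δ)·k.
Rearranging, k^(1−α) = s / (n + δ).
k^0.62 = 0.15 / (0.010 + 0.119) = 0.15 / 0.129 = 1.1628
k* = 1.1628^(1/0.62) ≈ 1.2754

k* = 1.28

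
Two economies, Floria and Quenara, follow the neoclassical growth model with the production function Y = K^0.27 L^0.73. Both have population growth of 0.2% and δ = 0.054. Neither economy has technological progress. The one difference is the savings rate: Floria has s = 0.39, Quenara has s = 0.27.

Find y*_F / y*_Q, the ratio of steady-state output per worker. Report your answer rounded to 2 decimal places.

y*_F / y*_Q ≈ 1.15

Steady-state y* = [s/(n + δ)]^(α/(1−α)), so the ratio is [ (s_F/(n + δ)_F) / (s_Q/(n + δ)_Q) ]^0.3699.
s_F/(n + δ)_F = 0.39/0.056 = 6.9643; s_Q/(n + δ)_Q = 0.27/0.056 = 4.8214.
Ratio = (6.9643/4.8214)^0.3699 = 1.4445^0.3699 ≈ 1.1457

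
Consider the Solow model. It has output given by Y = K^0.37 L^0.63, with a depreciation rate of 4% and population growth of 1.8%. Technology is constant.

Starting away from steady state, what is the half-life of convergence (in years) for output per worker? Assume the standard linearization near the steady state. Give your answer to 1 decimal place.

about 19.0 years

Near the steady state the convergence rate is λ = (1 − α)(n + δ).
λ = (1 − 0.37) × 0.058 = 0.63 × 0.058 = 0.03654
Half-life = ln 2 / λ = 0.6931 / 0.03654 ≈ 18.97 years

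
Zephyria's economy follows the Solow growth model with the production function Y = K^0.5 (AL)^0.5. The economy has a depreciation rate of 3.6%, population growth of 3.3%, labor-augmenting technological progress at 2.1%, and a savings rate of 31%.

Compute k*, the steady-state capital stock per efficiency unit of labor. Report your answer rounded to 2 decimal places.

k* = 11.86

In steady state, investment equals break-even investment: s·k^α = (n + g + δ)·k.
Rearranging, k^(1−α) = s / (n + g + δ).
k^0.5 = 0.31 / (0.033 + 0.021 + 0.036) = 0.31 / 0.090 = 3.4444
k* = 3.4444^(1/0.5) ≈ 11.8639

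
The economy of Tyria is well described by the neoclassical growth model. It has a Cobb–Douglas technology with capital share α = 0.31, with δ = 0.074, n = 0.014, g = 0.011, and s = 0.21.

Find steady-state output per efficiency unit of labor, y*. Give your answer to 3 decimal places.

y* ≈ 1.402

At the steady state, Δk = 0, so s·k^α = (n + g + δ)·k.
Rearranging, k^(1−α) = s / (n + g + δ).
k^0.69 = 0.21 / (0.014 + 0.011 + 0.074) = 0.21 / 0.099 = 2.1212
k* = 2.1212^(1/0.69) ≈ 2.9738
y* = (k*)^α = 2.9738^0.31 ≈ 1.4019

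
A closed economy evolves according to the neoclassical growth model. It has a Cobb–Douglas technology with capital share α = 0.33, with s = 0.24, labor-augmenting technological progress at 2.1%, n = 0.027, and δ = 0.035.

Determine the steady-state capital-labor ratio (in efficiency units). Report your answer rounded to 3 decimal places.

At the steady state, Δk = 0, so s·k^α = (n + g + δ)·k.
Rearranging, k^(1−α) = s / (n + g + δ).
k^0.67 = 0.24 / (0.027 + 0.021 + 0.035) = 0.24 / 0.083 = 2.8916
k* = 2.8916^(1/0.67) ≈ 4.8783

k* = 4.878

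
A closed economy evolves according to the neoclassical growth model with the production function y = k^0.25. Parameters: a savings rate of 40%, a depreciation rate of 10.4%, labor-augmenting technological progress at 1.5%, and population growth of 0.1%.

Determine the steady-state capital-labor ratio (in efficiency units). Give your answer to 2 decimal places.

In steady state, investment equals break-even investment: s·k^α = (n + g + δ)·k.
Rearranging, k^(1−α) = s / (n + g + δ).
k^0.75 = 0.40 / (0.001 + 0.015 + 0.104) = 0.40 / 0.120 = 3.3333
k* = 3.3333^(1/0.75) ≈ 4.9793

k* ≈ 4.98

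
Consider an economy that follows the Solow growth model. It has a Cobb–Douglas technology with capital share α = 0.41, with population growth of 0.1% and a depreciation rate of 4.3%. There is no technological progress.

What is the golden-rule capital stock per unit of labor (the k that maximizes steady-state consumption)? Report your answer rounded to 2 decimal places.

The golden rule sets f'(k) = n + δ, i.e. α·k^(α−1) = n + δ.
So k^(1−α) = α / (n + δ) = 0.41 / 0.044 = 9.3182.
k_gold = 9.3182^(1/0.59) ≈ 43.9476

k_gold ≈ 43.95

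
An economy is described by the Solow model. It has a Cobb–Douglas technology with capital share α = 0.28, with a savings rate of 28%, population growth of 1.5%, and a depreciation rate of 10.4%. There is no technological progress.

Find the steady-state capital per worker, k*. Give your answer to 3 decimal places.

k* ≈ 3.282

In steady state, investment equals break-even investment: s·k^α = (n + δ)·k.
Dividing both sides by k: k^(1−α) = s / (n + δ).
k^0.72 = 0.28 / (0.015 + 0.104) = 0.28 / 0.119 = 2.3529
k* = 2.3529^(1/0.72) ≈ 3.2818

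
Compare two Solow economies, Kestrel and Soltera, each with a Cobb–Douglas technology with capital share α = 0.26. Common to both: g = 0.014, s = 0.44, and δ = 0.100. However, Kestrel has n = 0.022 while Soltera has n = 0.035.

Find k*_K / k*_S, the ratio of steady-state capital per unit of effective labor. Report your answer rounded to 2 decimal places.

Steady-state k* = [s/(n + g + δ)]^(1/(1−α)), so the ratio is [ (s_K/(n + g + δ)_K) / (s_S/(n + g + δ)_S) ]^1.3514.
s_K/(n + g + δ)_K = 0.44/0.136 = 3.2353; s_S/(n + g + δ)_S = 0.44/0.149 = 2.9530.
Ratio = (3.2353/2.9530)^1.3514 = 1.0956^1.3514 ≈ 1.1313

ratio ≈ 1.13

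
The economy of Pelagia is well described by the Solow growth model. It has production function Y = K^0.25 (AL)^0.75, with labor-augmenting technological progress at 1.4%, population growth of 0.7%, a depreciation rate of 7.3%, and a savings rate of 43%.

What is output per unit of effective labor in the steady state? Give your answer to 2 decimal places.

In steady state, investment equals break-even investment: s·k^α = (n + g + δ)·k.
Dividing both sides by k: k^(1−α) = s / (n + g + δ).
k^0.75 = 0.43 / (0.007 + 0.014 + 0.073) = 0.43 / 0.094 = 4.5745
k* = 4.5745^(1/0.75) ≈ 7.5938
y* = (k*)^α = 7.5938^0.25 ≈ 1.6600

y* ≈ 1.66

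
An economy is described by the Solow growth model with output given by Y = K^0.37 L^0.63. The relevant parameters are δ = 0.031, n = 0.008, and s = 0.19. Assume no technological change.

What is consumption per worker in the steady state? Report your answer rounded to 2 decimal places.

At the steady state, Δk = 0, so s·k^α = (n + δ)·k.
Dividing both sides by k: k^(1−α) = s / (n + δ).
k^0.63 = 0.19 / (0.008 + 0.031) = 0.19 / 0.039 = 4.8718
k* = 4.8718^(1/0.63) ≈ 12.3473
y* = (k*)^α = 12.3473^0.37 ≈ 2.5344
c* = (1 − s)·y* = (1 − 0.19) × 2.5344 ≈ 2.0529

c* = 2.05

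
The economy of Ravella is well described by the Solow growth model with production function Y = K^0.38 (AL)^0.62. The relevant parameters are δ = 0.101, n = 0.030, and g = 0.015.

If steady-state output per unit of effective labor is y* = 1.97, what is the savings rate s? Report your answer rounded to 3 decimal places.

At the steady state, Δk = 0, so s·k^α = (n + g + δ)·k.
Since y* = [s/(n + g + δ)]^(α/(1−α)), we have s/(n + g + δ) = (y*)^((1−α)/α) = 1.97^1.6316 = 3.0231.
Therefore s = 3.0231 × (n + g + δ) = 3.0231 × 0.146 = 0.4414.

s ≈ 0.441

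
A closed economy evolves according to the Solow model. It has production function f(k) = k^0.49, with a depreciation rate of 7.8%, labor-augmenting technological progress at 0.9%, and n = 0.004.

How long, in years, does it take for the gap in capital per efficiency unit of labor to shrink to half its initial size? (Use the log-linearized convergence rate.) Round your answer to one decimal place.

about 14.9 years

Near the steady state the convergence rate is λ = (1 − α)(n + g + δ).
λ = (1 − 0.49) × 0.091 = 0.51 × 0.091 = 0.04641
Half-life = ln 2 / λ = 0.6931 / 0.04641 ≈ 14.93 years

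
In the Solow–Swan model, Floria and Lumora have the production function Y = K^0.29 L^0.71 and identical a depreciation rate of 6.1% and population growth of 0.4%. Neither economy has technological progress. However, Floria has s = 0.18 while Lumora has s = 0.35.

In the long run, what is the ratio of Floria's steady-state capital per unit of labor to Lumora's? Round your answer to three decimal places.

ratio ≈ 0.392

Steady-state k* = [s/(n + δ)]^(1/(1−α)), so the ratio is [ (s_F/(n + δ)_F) / (s_L/(n + δ)_L) ]^1.4085.
s_F/(n + δ)_F = 0.18/0.065 = 2.7692; s_L/(n + δ)_L = 0.35/0.065 = 5.3846.
Ratio = (2.7692/5.3846)^1.4085 = 0.5143^1.4085 ≈ 0.3920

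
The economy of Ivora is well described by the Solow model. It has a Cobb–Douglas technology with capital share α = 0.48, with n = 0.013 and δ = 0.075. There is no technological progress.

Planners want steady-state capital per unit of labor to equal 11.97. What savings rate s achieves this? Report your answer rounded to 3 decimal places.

Steady state requires s·f(k) = (n + δ)·k, i.e. s·k^α = (n + δ)·k.
So s / (n + δ) = (k*)^(1−α) = 11.97^0.52 = 3.6359.
Therefore s = 3.6359 × (n + δ) = 3.6359 × 0.088 = 0.3200.

s ≈ 0.320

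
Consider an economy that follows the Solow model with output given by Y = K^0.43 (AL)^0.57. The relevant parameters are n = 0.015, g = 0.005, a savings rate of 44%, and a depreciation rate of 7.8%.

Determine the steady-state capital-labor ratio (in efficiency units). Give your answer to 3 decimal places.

k* ≈ 13.940

At the steady state, Δk = 0, so s·k^α = (n + g + δ)·k.
Rearranging, k^(1−α) = s / (n + g + δ).
k^0.57 = 0.44 / (0.015 + 0.005 + 0.078) = 0.44 / 0.098 = 4.4898
k* = 4.4898^(1/0.57) ≈ 13.9398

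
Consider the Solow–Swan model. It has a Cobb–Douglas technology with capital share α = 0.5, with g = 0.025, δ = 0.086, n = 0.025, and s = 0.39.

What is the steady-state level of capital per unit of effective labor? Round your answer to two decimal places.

k* ≈ 8.22

At the steady state, Δk = 0, so s·k^α = (n + g + δ)·k.
Dividing both sides by k: k^(1−α) = s / (n + g + δ).
k^0.5 = 0.39 / (0.025 + 0.025 + 0.086) = 0.39 / 0.136 = 2.8676
k* = 2.8676^(1/0.5) ≈ 8.2231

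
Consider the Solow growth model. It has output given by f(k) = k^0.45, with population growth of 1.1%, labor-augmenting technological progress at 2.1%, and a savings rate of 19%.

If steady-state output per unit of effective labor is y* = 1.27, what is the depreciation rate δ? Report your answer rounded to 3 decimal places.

δ ≈ 0.110

At the steady state, Δk = 0, so s·k^α = (n + g + δ)·k.
Since y* = [s/(n + g + δ)]^(α/(1−α)), we have s/(n + g + δ) = (y*)^((1−α)/α) = 1.27^1.2222 = 1.3393.
Therefore n + g + δ = s / 1.3393 = 0.19 / 1.3393 = 0.1419, so δ = 0.1419 − 0.032 = 0.1099.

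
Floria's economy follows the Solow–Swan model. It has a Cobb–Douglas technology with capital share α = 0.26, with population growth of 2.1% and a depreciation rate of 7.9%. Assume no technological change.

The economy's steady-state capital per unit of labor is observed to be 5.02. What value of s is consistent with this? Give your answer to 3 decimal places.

In steady state, investment equals break-even investment: s·k^α = (n + δ)·k.
So s / (n + δ) = (k*)^(1−α) = 5.02^0.74 = 3.3001.
Therefore s = 3.3001 × (n + δ) = 3.3001 × 0.100 = 0.3300.

s ≈ 0.330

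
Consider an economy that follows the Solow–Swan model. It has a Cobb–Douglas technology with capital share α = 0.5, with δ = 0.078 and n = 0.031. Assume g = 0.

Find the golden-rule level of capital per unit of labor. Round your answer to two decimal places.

The golden rule sets f'(k) = n + δ, i.e. α·k^(α−1) = n + δ.
So k^(1−α) = α / (n + δ) = 0.5 / 0.109 = 4.5872.
k_gold = 4.5872^(1/0.5) ≈ 21.0424

k_gold ≈ 21.04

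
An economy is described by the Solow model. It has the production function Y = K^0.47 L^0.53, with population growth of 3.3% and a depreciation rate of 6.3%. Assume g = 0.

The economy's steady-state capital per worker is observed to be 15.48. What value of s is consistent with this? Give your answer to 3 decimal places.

s ≈ 0.410

In steady state, investment equals break-even investment: s·k^α = (n + δ)·k.
So s / (n + δ) = (k*)^(1−α) = 15.48^0.53 = 4.2715.
Therefore s = 4.2715 × (n + δ) = 4.2715 × 0.096 = 0.4101.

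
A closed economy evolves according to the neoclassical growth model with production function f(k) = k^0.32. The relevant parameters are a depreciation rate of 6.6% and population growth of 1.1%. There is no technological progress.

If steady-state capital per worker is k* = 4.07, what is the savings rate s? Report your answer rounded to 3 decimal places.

s ≈ 0.200

In steady state, investment equals break-even investment: s·k^α = (n + δ)·k.
So s / (n + δ) = (k*)^(1−α) = 4.07^0.68 = 2.5973.
Therefore s = 2.5973 × (n + δ) = 2.5973 × 0.077 = 0.2000.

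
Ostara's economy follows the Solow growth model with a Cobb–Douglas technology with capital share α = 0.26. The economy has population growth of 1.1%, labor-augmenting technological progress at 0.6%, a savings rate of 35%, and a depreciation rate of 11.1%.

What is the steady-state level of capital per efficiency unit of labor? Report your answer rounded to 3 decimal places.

Steady state requires s·f(k) = (n + g + δ)·k, i.e. s·k^α = (n + g + δ)·k.
Rearranging, k^(1−α) = s / (n + g + δ).
k^0.74 = 0.35 / (0.011 + 0.006 + 0.111) = 0.35 / 0.128 = 2.7344
k* = 2.7344^(1/0.74) ≈ 3.8936

k* ≈ 3.894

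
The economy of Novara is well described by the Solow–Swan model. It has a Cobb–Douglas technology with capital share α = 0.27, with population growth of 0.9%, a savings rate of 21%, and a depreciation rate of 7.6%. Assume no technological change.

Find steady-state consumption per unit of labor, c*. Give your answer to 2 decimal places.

c* ≈ 1.10

Steady state requires s·f(k) = (n + δ)·k, i.e. s·k^α = (n + δ)·k.
Dividing both sides by k: k^(1−α) = s / (n + δ).
k^0.73 = 0.21 / (0.009 + 0.076) = 0.21 / 0.085 = 2.4706
k* = 2.4706^(1/0.73) ≈ 3.4521
y* = (k*)^α = 3.4521^0.27 ≈ 1.3973
c* = (1 − s)·y* = (1 − 0.21) × 1.3973 ≈ 1.1039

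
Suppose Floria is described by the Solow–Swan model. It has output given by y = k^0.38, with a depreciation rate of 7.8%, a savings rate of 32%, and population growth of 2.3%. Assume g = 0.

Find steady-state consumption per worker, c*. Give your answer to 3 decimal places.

In steady state, investment equals break-even investment: s·k^α = (n + δ)·k.
Rearranging, k^(1−α) = s / (n + δ).
k^0.62 = 0.32 / (0.023 + 0.078) = 0.32 / 0.101 = 3.1683
k* = 3.1683^(1/0.62) ≈ 6.4237
y* = (k*)^α = 6.4237^0.38 ≈ 2.0275
c* = (1 − s)·y* = (1 − 0.32) × 2.0275 ≈ 1.3787

c* = 1.379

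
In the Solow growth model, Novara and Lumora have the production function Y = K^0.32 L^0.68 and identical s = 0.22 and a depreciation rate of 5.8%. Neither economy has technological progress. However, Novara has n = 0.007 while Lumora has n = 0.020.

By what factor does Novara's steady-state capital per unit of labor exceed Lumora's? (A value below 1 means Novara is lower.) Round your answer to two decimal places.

Steady-state k* = [s/(n + δ)]^(1/(1−α)), so the ratio is [ (s_N/(n + δ)_N) / (s_L/(n + δ)_L) ]^1.4706.
s_N/(n + δ)_N = 0.22/0.065 = 3.3846; s_L/(n + δ)_L = 0.22/0.078 = 2.8205.
Ratio = (3.3846/2.8205)^1.4706 = 1.2000^1.4706 ≈ 1.3075

k*_N / k*_L ≈ 1.31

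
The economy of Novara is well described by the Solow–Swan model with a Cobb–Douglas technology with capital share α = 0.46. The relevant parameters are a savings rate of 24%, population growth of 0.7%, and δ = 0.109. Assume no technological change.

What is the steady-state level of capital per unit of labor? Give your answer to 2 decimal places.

Steady state requires s·f(k) = (n + δ)·k, i.e. s·k^α = (n + δ)·k.
Dividing both sides by k: k^(1−α) = s / (n + δ).
k^0.54 = 0.24 / (0.007 + 0.109) = 0.24 / 0.116 = 2.0690
k* = 2.0690^(1/0.54) ≈ 3.8436

k* ≈ 3.84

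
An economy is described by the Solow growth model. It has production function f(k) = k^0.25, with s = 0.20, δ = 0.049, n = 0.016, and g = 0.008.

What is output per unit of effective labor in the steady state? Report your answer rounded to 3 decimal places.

At the steady state, Δk = 0, so s·k^α = (n + g + δ)·k.
Rearranging, k^(1−α) = s / (n + g + δ).
k^0.75 = 0.20 / (0.016 + 0.008 + 0.049) = 0.20 / 0.073 = 2.7397
k* = 2.7397^(1/0.75) ≈ 3.8336
y* = (k*)^α = 3.8336^0.25 ≈ 1.3993

y* = 1.399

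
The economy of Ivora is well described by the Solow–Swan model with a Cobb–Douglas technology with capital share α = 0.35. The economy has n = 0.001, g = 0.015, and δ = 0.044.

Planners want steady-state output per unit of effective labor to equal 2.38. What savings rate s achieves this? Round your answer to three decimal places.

s ≈ 0.300

At the steady state, Δk = 0, so s·k^α = (n + g + δ)·k.
Since y* = [s/(n + g + δ)]^(α/(1−α)), we have s/(n + g + δ) = (y*)^((1−α)/α) = 2.38^1.8571 = 5.0043.
Therefore s = 5.0043 × (n + g + δ) = 5.0043 × 0.060 = 0.3003.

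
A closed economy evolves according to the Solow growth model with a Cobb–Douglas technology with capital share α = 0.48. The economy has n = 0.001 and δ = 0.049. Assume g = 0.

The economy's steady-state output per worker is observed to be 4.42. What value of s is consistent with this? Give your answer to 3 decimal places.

s ≈ 0.250

At the steady state, Δk = 0, so s·k^α = (n + δ)·k.
Since y* = [s/(n + δ)]^(α/(1−α)), we have s/(n + δ) = (y*)^((1−α)/α) = 4.42^1.0833 = 5.0025.
Therefore s = 5.0025 × (n + δ) = 5.0025 × 0.050 = 0.2501.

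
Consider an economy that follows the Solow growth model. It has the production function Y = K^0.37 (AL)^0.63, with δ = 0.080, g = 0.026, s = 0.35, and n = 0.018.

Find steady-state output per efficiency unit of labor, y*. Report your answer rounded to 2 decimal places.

Steady state requires s·f(k) = (n + g + δ)·k, i.e. s·k^α = (n + g + δ)·k.
Dividing both sides by k: k^(1−α) = s / (n + g + δ).
k^0.63 = 0.35 / (0.018 + 0.026 + 0.080) = 0.35 / 0.124 = 2.8226
k* = 2.8226^(1/0.63) ≈ 5.1918
y* = (k*)^α = 5.1918^0.37 ≈ 1.8394

y* ≈ 1.84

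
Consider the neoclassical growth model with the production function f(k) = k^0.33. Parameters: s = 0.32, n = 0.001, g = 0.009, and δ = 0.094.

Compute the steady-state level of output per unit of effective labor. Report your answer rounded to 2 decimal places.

y* = 1.74

Steady state requires s·f(k) = (n + g + δ)·k, i.e. s·k^α = (n + g + δ)·k.
Dividing both sides by k: k^(1−α) = s / (n + g + δ).
k^0.67 = 0.32 / (0.001 + 0.009 + 0.094) = 0.32 / 0.104 = 3.0769
k* = 3.0769^(1/0.67) ≈ 5.3521
y* = (k*)^α = 5.3521^0.33 ≈ 1.7395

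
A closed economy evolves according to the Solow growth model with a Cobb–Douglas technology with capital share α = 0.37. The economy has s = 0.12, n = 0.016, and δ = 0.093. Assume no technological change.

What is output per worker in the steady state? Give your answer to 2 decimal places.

y* ≈ 1.06

In steady state, investment equals break-even investment: s·k^α = (n + δ)·k.
Dividing both sides by k: k^(1−α) = s / (n + δ).
k^0.63 = 0.12 / (0.016 + 0.093) = 0.12 / 0.109 = 1.1009
k* = 1.1009^(1/0.63) ≈ 1.1648
y* = (k*)^α = 1.1648^0.37 ≈ 1.0581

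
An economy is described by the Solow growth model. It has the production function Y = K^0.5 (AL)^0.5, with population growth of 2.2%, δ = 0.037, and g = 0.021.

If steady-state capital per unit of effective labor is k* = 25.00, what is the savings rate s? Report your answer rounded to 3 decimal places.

s ≈ 0.400

In steady state, investment equals break-even investment: s·k^α = (n + g + δ)·k.
So s / (n + g + δ) = (k*)^(1−α) = 25.00^0.5 = 5.0000.
Therefore s = 5.0000 × (n + g + δ) = 5.0000 × 0.080 = 0.4000.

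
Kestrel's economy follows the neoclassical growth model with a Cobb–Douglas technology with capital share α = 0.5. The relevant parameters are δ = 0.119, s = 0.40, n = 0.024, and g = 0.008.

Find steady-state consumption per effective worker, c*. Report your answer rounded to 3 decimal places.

In steady state, investment equals break-even investment: s·k^α = (n + g + δ)·k.
Rearranging, k^(1−α) = s / (n + g + δ).
k^0.5 = 0.40 / (0.024 + 0.008 + 0.119) = 0.40 / 0.151 = 2.6490
k* = 2.6490^(1/0.5) ≈ 7.0172
y* = (k*)^α = 7.0172^0.5 ≈ 2.6490
c* = (1 − s)·y* = (1 − 0.40) × 2.6490 ≈ 1.5894

c* = 1.589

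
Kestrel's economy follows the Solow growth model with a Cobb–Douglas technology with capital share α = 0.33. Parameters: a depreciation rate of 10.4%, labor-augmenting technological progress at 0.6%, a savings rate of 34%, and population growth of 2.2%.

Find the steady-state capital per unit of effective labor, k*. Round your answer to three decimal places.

k* ≈ 4.105

In steady state, investment equals break-even investment: s·k^α = (n + g + δ)·k.
Dividing both sides by k: k^(1−α) = s / (n + g + δ).
k^0.67 = 0.34 / (0.022 + 0.006 + 0.104) = 0.34 / 0.132 = 2.5758
k* = 2.5758^(1/0.67) ≈ 4.1049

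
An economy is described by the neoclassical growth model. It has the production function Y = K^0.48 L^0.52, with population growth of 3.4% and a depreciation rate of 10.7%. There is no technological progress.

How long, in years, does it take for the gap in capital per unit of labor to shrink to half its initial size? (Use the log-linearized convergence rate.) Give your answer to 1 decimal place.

t_½ ≈ 9.5 years

Near the steady state the convergence rate is λ = (1 − α)(n + δ).
λ = (1 − 0.48) × 0.141 = 0.52 × 0.141 = 0.07332
Half-life = ln 2 / λ = 0.6931 / 0.07332 ≈ 9.45 years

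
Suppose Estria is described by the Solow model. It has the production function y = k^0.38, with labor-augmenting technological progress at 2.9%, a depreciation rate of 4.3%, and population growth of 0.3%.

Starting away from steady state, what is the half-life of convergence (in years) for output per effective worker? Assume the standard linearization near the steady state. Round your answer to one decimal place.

half-life ≈ 14.9 years

Near the steady state the convergence rate is λ = (1 − α)(n + g + δ).
λ = (1 − 0.38) × 0.075 = 0.62 × 0.075 = 0.0465
Half-life = ln 2 / λ = 0.6931 / 0.0465 ≈ 14.91 years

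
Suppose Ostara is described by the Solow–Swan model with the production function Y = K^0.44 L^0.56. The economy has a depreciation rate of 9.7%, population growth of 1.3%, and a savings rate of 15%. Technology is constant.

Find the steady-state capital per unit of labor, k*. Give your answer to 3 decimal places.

In steady state, investment equals break-even investment: s·k^α = (n + δ)·k.
Rearranging, k^(1−α) = s / (n + δ).
k^0.56 = 0.15 / (0.013 + 0.097) = 0.15 / 0.110 = 1.3636
k* = 1.3636^(1/0.56) ≈ 1.7399

k* ≈ 1.740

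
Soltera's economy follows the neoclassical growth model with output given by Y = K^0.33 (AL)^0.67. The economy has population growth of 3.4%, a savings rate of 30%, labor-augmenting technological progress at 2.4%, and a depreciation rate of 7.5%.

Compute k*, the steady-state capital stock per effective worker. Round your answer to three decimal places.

Steady state requires s·f(k) = (n + g + δ)·k, i.e. s·k^α = (n + g + δ)·k.
Dividing both sides by k: k^(1−α) = s / (n + g + δ).
k^0.67 = 0.30 / (0.034 + 0.024 + 0.075) = 0.30 / 0.133 = 2.2556
k* = 2.2556^(1/0.67) ≈ 3.3671

k* = 3.367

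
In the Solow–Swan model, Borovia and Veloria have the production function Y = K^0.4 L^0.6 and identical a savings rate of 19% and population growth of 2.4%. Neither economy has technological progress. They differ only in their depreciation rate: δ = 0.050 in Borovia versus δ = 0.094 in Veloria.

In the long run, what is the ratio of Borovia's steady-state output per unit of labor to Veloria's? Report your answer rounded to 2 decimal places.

Steady-state y* = [s/(n + δ)]^(α/(1−α)), so the ratio is [ (s_B/(n + δ)_B) / (s_V/(n + δ)_V) ]^0.6667.
s_B/(n + δ)_B = 0.19/0.074 = 2.5676; s_V/(n + δ)_V = 0.19/0.118 = 1.6102.
Ratio = (2.5676/1.6102)^0.6667 = 1.5946^0.6667 ≈ 1.3649

ratio ≈ 1.36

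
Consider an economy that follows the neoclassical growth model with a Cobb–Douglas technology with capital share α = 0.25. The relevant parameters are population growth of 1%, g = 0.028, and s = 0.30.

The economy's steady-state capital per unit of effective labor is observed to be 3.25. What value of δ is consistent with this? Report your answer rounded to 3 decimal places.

In steady state, investment equals break-even investment: s·k^α = (n + g + δ)·k.
So s / (n + g + δ) = (k*)^(1−α) = 3.25^0.75 = 2.4205.
Therefore n + g + δ = s / 2.4205 = 0.30 / 2.4205 = 0.1239, so δ = 0.1239 − 0.038 = 0.0859.

δ ≈ 0.086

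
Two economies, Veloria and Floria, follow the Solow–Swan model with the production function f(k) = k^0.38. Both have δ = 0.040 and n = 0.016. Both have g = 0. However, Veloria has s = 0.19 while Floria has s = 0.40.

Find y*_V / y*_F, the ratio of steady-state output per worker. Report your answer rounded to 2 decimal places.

ratio ≈ 0.63

Steady-state y* = [s/(n + δ)]^(α/(1−α)), so the ratio is [ (s_V/(n + δ)_V) / (s_F/(n + δ)_F) ]^0.6129.
s_V/(n + δ)_V = 0.19/0.056 = 3.3929; s_F/(n + δ)_F = 0.40/0.056 = 7.1429.
Ratio = (3.3929/7.1429)^0.6129 = 0.4750^0.6129 ≈ 0.6336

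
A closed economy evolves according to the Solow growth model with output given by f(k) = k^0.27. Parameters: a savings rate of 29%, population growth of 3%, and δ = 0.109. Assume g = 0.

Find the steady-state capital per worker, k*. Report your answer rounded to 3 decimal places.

At the steady state, Δk = 0, so s·k^α = (n + δ)·k.
Rearranging, k^(1−α) = s / (n + δ).
k^0.73 = 0.29 / (0.030 + 0.109) = 0.29 / 0.139 = 2.0863
k* = 2.0863^(1/0.73) ≈ 2.7384

k* = 2.738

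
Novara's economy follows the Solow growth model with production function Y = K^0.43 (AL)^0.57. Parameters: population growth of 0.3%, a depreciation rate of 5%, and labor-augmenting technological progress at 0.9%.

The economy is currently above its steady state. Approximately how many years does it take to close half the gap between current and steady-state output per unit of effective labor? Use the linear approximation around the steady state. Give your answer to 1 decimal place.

about 19.6 years

Near the steady state the convergence rate is λ = (1 − α)(n + g + δ).
λ = (1 − 0.43) × 0.062 = 0.57 × 0.062 = 0.03534
Half-life = ln 2 / λ = 0.6931 / 0.03534 ≈ 19.61 years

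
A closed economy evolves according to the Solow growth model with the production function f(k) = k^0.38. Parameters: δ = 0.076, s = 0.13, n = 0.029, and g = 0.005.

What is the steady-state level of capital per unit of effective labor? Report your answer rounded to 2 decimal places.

k* ≈ 1.31

Steady state requires s·f(k) = (n + g + δ)·k, i.e. s·k^α = (n + g + δ)·k.
Rearranging, k^(1−α) = s / (n + g + δ).
k^0.62 = 0.13 / (0.029 + 0.005 + 0.076) = 0.13 / 0.110 = 1.1818
k* = 1.1818^(1/0.62) ≈ 1.3092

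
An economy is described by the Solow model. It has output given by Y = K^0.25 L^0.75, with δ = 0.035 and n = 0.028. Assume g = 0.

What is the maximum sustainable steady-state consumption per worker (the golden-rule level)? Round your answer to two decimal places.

At the golden rule, f'(k) = n + δ, so α·k^(α−1) = n + δ and k_gold = (α/(n + δ))^(1/(1−α)).
k_gold = (0.25/0.063)^(1/0.75) = 3.9683^1.3333 ≈ 6.2823
c_gold = f(k_gold) − (n + δ)·k_gold = 1.5832 − 0.063×6.2823 ≈ 1.1874

c_gold ≈ 1.19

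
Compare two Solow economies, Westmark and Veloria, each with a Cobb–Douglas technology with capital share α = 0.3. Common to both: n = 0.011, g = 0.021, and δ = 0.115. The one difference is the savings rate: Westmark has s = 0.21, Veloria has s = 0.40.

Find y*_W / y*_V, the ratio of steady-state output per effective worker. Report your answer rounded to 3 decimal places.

y*_W / y*_V ≈ 0.759

Steady-state y* = [s/(n + g + δ)]^(α/(1−α)), so the ratio is [ (s_W/(n + g + δ)_W) / (s_V/(n + g + δ)_V) ]^0.4286.
s_W/(n + g + δ)_W = 0.21/0.147 = 1.4286; s_V/(n + g + δ)_V = 0.40/0.147 = 2.7211.
Ratio = (1.4286/2.7211)^0.4286 = 0.5250^0.4286 ≈ 0.7587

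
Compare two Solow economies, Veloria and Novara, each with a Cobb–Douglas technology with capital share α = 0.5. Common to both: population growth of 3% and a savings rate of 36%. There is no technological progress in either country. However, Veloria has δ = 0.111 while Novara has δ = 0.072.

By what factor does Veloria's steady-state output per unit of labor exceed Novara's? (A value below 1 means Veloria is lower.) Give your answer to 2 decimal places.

Steady-state y* = [s/(n + δ)]^(α/(1−α)), so the ratio is [ (s_V/(n + δ)_V) / (s_N/(n + δ)_N) ]^1.
s_V/(n + δ)_V = 0.36/0.141 = 2.5532; s_N/(n + δ)_N = 0.36/0.102 = 3.5294.
Ratio = (2.5532/3.5294)^1 = 0.7234^1 ≈ 0.7234

y*_V / y*_N ≈ 0.72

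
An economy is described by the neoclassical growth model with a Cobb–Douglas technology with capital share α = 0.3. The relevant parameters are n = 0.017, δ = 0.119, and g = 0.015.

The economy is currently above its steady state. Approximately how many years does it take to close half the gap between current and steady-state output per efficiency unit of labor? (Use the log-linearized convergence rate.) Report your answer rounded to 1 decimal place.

t_½ ≈ 6.6 years

Near the steady state the convergence rate is λ = (1 − α)(n + g + δ).
λ = (1 − 0.3) × 0.151 = 0.7 × 0.151 = 0.1057
Half-life = ln 2 / λ = 0.6931 / 0.1057 ≈ 6.56 years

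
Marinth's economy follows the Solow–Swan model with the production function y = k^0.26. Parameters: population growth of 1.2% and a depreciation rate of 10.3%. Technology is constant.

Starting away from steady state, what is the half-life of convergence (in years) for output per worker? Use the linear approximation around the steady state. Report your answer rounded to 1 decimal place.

Near the steady state the convergence rate is λ = (1 − α)(n + δ).
λ = (1 − 0.26) × 0.115 = 0.74 × 0.115 = 0.0851
Half-life = ln 2 / λ = 0.6931 / 0.0851 ≈ 8.14 years

t_½ ≈ 8.1 years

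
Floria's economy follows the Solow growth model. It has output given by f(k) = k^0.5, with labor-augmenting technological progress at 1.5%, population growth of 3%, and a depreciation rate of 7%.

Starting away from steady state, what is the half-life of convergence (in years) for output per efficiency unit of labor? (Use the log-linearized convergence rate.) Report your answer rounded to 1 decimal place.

about 12.1 years

Near the steady state the convergence rate is λ = (1 − α)(n + g + δ).
λ = (1 − 0.5) × 0.115 = 0.5 × 0.115 = 0.0575
Half-life = ln 2 / λ = 0.6931 / 0.0575 ≈ 12.05 years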